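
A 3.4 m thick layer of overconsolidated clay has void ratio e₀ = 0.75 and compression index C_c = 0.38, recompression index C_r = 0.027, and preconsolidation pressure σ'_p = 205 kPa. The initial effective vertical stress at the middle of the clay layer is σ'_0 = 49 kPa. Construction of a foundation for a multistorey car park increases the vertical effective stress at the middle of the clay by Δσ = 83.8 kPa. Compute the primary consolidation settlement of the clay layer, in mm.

Final effective stress: σ'_f = 49 + 83.8 = 132.8 kPa.
σ'_f = 132.8 ≤ σ'_p = 205 kPa, so the clay remains overconsolidated and only the recompression index applies:
S_c = C_r·H/(1+e₀)·log₁₀(σ'_f/σ'_0) = 0.027×3.4/1.75×log₁₀(132.8/49)
    = 0.052458 × 0.433 = 0.02271 m

S_c ≈ 22.7 mm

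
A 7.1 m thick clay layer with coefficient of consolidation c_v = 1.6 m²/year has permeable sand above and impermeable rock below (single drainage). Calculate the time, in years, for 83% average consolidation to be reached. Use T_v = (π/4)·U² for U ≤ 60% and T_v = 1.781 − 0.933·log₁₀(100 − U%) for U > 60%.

t ≈ 19.9 years

Drainage path length: H_d = H = 7.1 m (single drainage).
U > 60%: T_v = 1.781 − 0.933·log₁₀(100 − 83) = 0.63299.
t = T_v·H_d²/c_v = 0.63299×7.1²/1.6 = 19.94 years.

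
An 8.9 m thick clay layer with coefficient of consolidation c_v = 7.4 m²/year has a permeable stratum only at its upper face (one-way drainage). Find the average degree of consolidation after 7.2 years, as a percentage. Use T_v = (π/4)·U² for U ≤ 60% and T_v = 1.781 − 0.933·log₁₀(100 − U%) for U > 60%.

U ≈ 84.6 %

Drainage path length: H_d = H = 8.9 m (single drainage).
T_v = c_v·t/H_d² = 7.4×7.2/8.9² = 0.67264.
T_v = 0.67264 corresponds to the U > 60% branch:
U = 1 − 10^((1.781 − T_v)/0.933)/100 = 0.8458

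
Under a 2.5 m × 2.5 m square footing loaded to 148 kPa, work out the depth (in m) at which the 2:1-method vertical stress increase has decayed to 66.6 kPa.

2:1 spreading — at depth z the loaded area has grown by z in each plan dimension:
qB²/(B+z)² = Δσ_z ⇒ z = B(√(q/Δσ_z) − 1) = 2.5×(√(148/66.6) − 1) = 1.227 m

z ≈ 1.23 m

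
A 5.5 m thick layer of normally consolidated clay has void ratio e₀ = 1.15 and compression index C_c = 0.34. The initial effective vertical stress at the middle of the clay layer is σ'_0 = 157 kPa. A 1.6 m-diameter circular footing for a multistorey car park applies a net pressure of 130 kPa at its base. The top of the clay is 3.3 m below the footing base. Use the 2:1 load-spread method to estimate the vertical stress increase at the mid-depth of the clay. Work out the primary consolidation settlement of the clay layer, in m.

Mid-depth of clay below the footing base: z = 3.3 + 5.5/2 = 6.05 m.
Stress increase at mid-clay by the 2:1 spreading method:
Δσ ≈ qD²/(D+z)² = 130×1.6²/(1.6+6.05)² = 5.6867 kPa
Final effective stress: σ'_f = σ'_0 + Δσ = 157 + 5.6867 = 162.69 kPa.
Normally consolidated clay, so the full stress increment lies on the virgin compression line:
S_c = C_c·H/(1+e₀)·log₁₀(σ'_f/σ'_0) = 0.34×5.5/(1+1.15)×log₁₀(162.69/157)
    = 0.86977 × 0.015461 = 0.01345 m

S_c ≈ 0.0134 m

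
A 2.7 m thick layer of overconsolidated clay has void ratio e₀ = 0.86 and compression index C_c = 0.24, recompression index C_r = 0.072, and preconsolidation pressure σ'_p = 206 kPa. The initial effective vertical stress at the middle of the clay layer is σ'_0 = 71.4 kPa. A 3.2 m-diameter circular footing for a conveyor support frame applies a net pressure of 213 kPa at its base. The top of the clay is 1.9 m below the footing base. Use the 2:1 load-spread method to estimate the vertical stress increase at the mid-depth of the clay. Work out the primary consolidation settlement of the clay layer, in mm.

Mid-depth of clay below the footing base: z = 1.9 + 2.7/2 = 3.25 m.
Stress increase at mid-clay by the 2:1 spreading method:
Δσ ≈ qD²/(D+z)² = 213×3.2²/(3.2+3.25)² = 52.428 kPa
Final effective stress: σ'_f = 71.4 + 52.428 = 123.83 kPa.
σ'_f = 123.83 ≤ σ'_p = 206 kPa, so the clay remains overconsolidated and only the recompression index applies:
S_c = C_r·H/(1+e₀)·log₁₀(σ'_f/σ'_0) = 0.072×2.7/1.86×log₁₀(123.83/71.4)
    = 0.10452 × 0.23913 = 0.02499 m

S_c ≈ 25 mm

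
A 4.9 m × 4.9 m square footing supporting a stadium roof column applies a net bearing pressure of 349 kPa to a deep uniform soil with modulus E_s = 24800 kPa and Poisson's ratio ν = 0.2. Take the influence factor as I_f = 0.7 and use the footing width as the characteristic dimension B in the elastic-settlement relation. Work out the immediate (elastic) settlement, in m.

S_e ≈ 0.0463 m

Immediate (elastic) settlement: S_e = q·B·(1−ν²)/E_s · I_f.
S_e = 349 × 4.9 × (1 − 0.2²) / 24800 × 0.7
    = 349 × 4.9 × 0.96 / 24800 × 0.7
    = 0.04634 m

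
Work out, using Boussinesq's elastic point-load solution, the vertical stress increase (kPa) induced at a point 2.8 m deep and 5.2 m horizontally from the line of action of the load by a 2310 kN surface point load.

Boussinesq vertical stress below a point load on an elastic half-space:
Δσ_z = 3P/(2πz²) · [1 + (r/z)²]^(−5/2)
r/z = 5.2/2.8 = 1.8571; [1+(r/z)²]^(−5/2) = 0.023952.
Δσ_z = 3×2310/(2π×2.8²) × 0.023952 = 140.68 × 0.023952 = 3.37 kPa

Δσ_z ≈ 3.37 kPa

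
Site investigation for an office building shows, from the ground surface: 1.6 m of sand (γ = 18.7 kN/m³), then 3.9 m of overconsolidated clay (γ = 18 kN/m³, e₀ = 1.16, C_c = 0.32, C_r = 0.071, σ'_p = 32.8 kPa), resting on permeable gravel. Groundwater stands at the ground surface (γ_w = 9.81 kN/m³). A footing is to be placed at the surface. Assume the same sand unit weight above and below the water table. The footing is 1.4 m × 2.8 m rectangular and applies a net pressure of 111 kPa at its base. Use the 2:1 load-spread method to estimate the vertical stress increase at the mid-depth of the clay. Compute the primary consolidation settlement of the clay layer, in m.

S_c ≈ 0.0785 m

Mid-depth of clay below the ground surface: z = 1.6 + 3.9/2 = 3.55 m.
Total vertical stress at mid-clay: σ_v = 18.7×1.6 + 18×1.95 = 65.02 kPa.
Pore pressure: u = 9.81×(3.55 − 0) = 34.825 kPa.
Initial effective stress: σ'_0 = σ_v − u = 65.02 − 34.825 = 30.195 kPa.
Stress increase at mid-clay by the 2:1 spreading method:
Δσ = qBL/((B+z)(L+z)) = 111×1.4×2.8/((1.4+3.55)(2.8+3.55)) = 13.843 kPa
Final effective stress: σ'_f = 30.195 + 13.843 = 44.038 kPa.
σ'_f = 44.038 > σ'_p = 32.8 kPa, so the stress path crosses the preconsolidation pressure — recompression up to σ'_p, then virgin compression beyond:
S_c = H/(1+e₀)·[C_r·log₁₀(σ'_p/σ'_0) + C_c·log₁₀(σ'_f/σ'_p)]
    = 3.9/2.16 × [0.071×log₁₀(32.8/30.195) + 0.32×log₁₀(44.038/32.8)]
    = 1.8056 × [0.0025517 + 0.040945] = 0.07854 m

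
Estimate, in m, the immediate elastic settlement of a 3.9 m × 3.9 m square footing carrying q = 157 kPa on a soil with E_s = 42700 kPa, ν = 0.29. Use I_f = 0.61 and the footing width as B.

S_e ≈ 0.00801 m

Immediate (elastic) settlement: S_e = q·B·(1−ν²)/E_s · I_f.
S_e = 157 × 3.9 × (1 − 0.29²) / 42700 × 0.61
    = 157 × 3.9 × 0.9159 / 42700 × 0.61
    = 0.008012 m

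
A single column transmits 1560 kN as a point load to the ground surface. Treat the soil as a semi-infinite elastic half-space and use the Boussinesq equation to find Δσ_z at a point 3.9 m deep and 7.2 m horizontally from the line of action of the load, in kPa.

Δσ_z ≈ 1.2 kPa

Boussinesq vertical stress below a point load on an elastic half-space:
Δσ_z = 3P/(2πz²) · [1 + (r/z)²]^(−5/2)
r/z = 7.2/3.9 = 1.8462; [1+(r/z)²]^(−5/2) = 0.024509.
Δσ_z = 3×1560/(2π×3.9²) × 0.024509 = 48.971 × 0.024509 = 1.2 kPa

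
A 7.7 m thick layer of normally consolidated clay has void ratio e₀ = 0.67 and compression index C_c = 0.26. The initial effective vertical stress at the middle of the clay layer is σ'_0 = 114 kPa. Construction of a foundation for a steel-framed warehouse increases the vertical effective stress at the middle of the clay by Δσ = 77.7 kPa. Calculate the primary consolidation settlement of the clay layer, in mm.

Final effective stress: σ'_f = σ'_0 + Δσ = 114 + 77.7 = 191.7 kPa.
Normally consolidated clay, so the full stress increment lies on the virgin compression line:
S_c = C_c·H/(1+e₀)·log₁₀(σ'_f/σ'_0) = 0.26×7.7/(1+0.67)×log₁₀(191.7/114)
    = 1.1988 × 0.22572 = 0.2706 m

S_c ≈ 271 mm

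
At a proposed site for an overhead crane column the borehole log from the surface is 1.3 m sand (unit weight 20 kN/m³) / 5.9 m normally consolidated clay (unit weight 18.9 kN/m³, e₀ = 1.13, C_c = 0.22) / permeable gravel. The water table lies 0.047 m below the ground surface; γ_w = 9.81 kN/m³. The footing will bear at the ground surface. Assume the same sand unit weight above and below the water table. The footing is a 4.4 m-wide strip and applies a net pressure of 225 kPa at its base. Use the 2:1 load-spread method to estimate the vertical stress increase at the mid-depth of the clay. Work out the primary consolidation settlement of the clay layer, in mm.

S_c ≈ 355 mm

Mid-depth of clay below the ground surface: z = 1.3 + 5.9/2 = 4.25 m.
Total vertical stress at mid-clay: σ_v = 20×1.3 + 18.9×2.95 = 81.755 kPa.
Pore pressure: u = 9.81×(4.25 − 0.047) = 41.231 kPa.
Initial effective stress: σ'_0 = σ_v − u = 81.755 − 41.231 = 40.524 kPa.
Stress increase at mid-clay by the 2:1 spreading method:
Δσ = qB/(B+z) = 225×4.4/(4.4+4.25) = 114.45 kPa
Final effective stress: σ'_f = σ'_0 + Δσ = 40.524 + 114.45 = 154.97 kPa.
Normally consolidated clay, so the full stress increment lies on the virgin compression line:
S_c = C_c·H/(1+e₀)·log₁₀(σ'_f/σ'_0) = 0.22×5.9/(1+1.13)×log₁₀(154.97/40.524)
    = 0.60939 × 0.58254 = 0.355 m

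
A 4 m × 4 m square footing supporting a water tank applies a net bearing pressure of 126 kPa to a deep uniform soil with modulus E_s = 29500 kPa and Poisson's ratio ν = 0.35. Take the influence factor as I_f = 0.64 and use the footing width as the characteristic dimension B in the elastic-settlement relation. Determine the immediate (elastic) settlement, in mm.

S_e ≈ 9.59 mm

Immediate (elastic) settlement: S_e = q·B·(1−ν²)/E_s · I_f.
S_e = 126 × 4 × (1 − 0.35²) / 29500 × 0.64
    = 126 × 4 × 0.8775 / 29500 × 0.64
    = 0.009595 m = 9.595 mm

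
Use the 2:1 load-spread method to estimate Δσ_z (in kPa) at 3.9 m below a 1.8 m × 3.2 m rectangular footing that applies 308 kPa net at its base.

By the 2:1 method the load spreads at 1 horizontal : 2 vertical, so at depth z the loaded area has grown by z in each plan dimension:
Δσ = qBL/((B+z)(L+z)) = 308×1.8×3.2/((1.8+3.9)(3.2+3.9)) = 43.837 kPa

Δσ_z ≈ 43.8 kPa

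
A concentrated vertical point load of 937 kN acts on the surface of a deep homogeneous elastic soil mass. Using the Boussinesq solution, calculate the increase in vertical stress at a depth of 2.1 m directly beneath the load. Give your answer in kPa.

Δσ_z ≈ 101 kPa

Boussinesq vertical stress below a point load on an elastic half-space:
Δσ_z = 3P/(2πz²) · [1 + (r/z)²]^(−5/2)
r/z = 0/2.1 = 0; [1+(r/z)²]^(−5/2) = 1.
Δσ_z = 3×937/(2π×2.1²) × 1 = 101.45 × 1 = 101.5 kPa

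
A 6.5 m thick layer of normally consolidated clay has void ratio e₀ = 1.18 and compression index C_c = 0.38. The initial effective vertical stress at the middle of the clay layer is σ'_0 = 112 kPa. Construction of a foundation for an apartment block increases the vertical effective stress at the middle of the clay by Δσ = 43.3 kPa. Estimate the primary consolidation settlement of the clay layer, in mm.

Final effective stress: σ'_f = σ'_0 + Δσ = 112 + 43.3 = 155.3 kPa.
Normally consolidated clay, so the full stress increment lies on the virgin compression line:
S_c = C_c·H/(1+e₀)·log₁₀(σ'_f/σ'_0) = 0.38×6.5/(1+1.18)×log₁₀(155.3/112)
    = 1.133 × 0.14195 = 0.1608 m

S_c ≈ 161 mm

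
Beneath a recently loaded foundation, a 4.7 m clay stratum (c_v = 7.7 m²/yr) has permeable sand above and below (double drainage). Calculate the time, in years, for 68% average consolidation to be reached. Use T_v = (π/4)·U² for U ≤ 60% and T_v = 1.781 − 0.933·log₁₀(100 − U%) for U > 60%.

Drainage path length: H_d = H/2 = 2.35 m (double drainage).
U > 60%: T_v = 1.781 − 0.933·log₁₀(100 − 68) = 0.3767.
t = T_v·H_d²/c_v = 0.3767×2.35²/7.7 = 0.2702 years.

t ≈ 0.27 years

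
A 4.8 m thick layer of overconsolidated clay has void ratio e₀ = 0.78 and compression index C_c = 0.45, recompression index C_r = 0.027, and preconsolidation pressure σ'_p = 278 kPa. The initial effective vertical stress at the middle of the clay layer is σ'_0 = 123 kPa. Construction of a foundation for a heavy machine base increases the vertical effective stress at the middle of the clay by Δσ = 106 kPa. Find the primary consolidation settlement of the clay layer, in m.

S_c ≈ 0.0197 m

Final effective stress: σ'_f = 123 + 106 = 229 kPa.
σ'_f = 229 ≤ σ'_p = 278 kPa, so the clay remains overconsolidated and only the recompression index applies:
S_c = C_r·H/(1+e₀)·log₁₀(σ'_f/σ'_0) = 0.027×4.8/1.78×log₁₀(229/123)
    = 0.072808 × 0.26993 = 0.01965 m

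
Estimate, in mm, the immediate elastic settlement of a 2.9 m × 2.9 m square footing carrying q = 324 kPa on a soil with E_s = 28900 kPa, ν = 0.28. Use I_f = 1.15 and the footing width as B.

Immediate (elastic) settlement: S_e = q·B·(1−ν²)/E_s · I_f.
S_e = 324 × 2.9 × (1 − 0.28²) / 28900 × 1.15
    = 324 × 2.9 × 0.9216 / 28900 × 1.15
    = 0.03446 m = 34.46 mm

S_e ≈ 34.5 mm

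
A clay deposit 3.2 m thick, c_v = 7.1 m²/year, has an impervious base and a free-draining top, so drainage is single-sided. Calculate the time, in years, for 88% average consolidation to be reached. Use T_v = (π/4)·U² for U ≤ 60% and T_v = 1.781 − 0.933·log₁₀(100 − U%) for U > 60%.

Drainage path length: H_d = H = 3.2 m (single drainage).
U > 60%: T_v = 1.781 − 0.933·log₁₀(100 − 88) = 0.77412.
t = T_v·H_d²/c_v = 0.77412×3.2²/7.1 = 1.116 years.

t ≈ 1.12 years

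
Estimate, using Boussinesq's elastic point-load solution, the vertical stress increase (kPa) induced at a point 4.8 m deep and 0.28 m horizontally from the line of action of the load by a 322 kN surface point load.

Boussinesq vertical stress below a point load on an elastic half-space:
Δσ_z = 3P/(2πz²) · [1 + (r/z)²]^(−5/2)
r/z = 0.28/4.8 = 0.058333; [1+(r/z)²]^(−5/2) = 0.99154.
Δσ_z = 3×322/(2π×4.8²) × 0.99154 = 6.6729 × 0.99154 = 6.616 kPa

Δσ_z ≈ 6.62 kPa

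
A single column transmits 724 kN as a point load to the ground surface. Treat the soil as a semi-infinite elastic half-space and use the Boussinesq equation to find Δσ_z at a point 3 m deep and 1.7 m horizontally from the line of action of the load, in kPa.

Boussinesq vertical stress below a point load on an elastic half-space:
Δσ_z = 3P/(2πz²) · [1 + (r/z)²]^(−5/2)
r/z = 1.7/3 = 0.56667; [1+(r/z)²]^(−5/2) = 0.49848.
Δσ_z = 3×724/(2π×3²) × 0.49848 = 38.409 × 0.49848 = 19.15 kPa

Δσ_z ≈ 19.1 kPa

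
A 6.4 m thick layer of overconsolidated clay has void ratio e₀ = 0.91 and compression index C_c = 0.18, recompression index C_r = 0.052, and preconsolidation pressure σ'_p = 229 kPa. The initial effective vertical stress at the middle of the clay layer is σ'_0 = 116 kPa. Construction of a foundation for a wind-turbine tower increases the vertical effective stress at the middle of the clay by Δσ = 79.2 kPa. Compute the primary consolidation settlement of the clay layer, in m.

S_c ≈ 0.0394 m

Final effective stress: σ'_f = 116 + 79.2 = 195.2 kPa.
σ'_f = 195.2 ≤ σ'_p = 229 kPa, so the clay remains overconsolidated and only the recompression index applies:
S_c = C_r·H/(1+e₀)·log₁₀(σ'_f/σ'_0) = 0.052×6.4/1.91×log₁₀(195.2/116)
    = 0.17424 × 0.22602 = 0.03938 m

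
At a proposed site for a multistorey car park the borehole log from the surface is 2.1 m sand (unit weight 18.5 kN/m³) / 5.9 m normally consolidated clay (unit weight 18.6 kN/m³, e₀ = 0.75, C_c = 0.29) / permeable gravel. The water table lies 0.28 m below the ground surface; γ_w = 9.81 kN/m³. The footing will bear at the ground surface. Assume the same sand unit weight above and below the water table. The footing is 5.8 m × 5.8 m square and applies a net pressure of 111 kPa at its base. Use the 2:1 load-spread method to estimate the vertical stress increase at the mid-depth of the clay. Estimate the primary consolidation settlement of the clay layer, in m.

S_c ≈ 0.219 m

Mid-depth of clay below the ground surface: z = 2.1 + 5.9/2 = 5.05 m.
Total vertical stress at mid-clay: σ_v = 18.5×2.1 + 18.6×2.95 = 93.72 kPa.
Pore pressure: u = 9.81×(5.05 − 0.28) = 46.794 kPa.
Initial effective stress: σ'_0 = σ_v − u = 93.72 − 46.794 = 46.926 kPa.
Stress increase at mid-clay by the 2:1 spreading method:
Δσ = qBL/((B+z)(L+z)) = 111×5.8×5.8/((5.8+5.05)(5.8+5.05)) = 31.719 kPa
Final effective stress: σ'_f = σ'_0 + Δσ = 46.926 + 31.719 = 78.645 kPa.
Normally consolidated clay, so the full stress increment lies on the virgin compression line:
S_c = C_c·H/(1+e₀)·log₁₀(σ'_f/σ'_0) = 0.29×5.9/(1+0.75)×log₁₀(78.645/46.926)
    = 0.97771 × 0.22426 = 0.2193 m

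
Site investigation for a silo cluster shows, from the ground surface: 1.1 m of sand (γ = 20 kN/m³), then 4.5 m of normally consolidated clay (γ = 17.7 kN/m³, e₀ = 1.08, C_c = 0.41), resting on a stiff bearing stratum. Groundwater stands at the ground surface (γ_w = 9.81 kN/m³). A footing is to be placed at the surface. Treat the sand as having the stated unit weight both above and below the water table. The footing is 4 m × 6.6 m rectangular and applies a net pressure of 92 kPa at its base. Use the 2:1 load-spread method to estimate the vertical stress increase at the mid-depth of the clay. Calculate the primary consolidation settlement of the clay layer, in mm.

Mid-depth of clay below the ground surface: z = 1.1 + 4.5/2 = 3.35 m.
Total vertical stress at mid-clay: σ_v = 20×1.1 + 17.7×2.25 = 61.825 kPa.
Pore pressure: u = 9.81×(3.35 − 0) = 32.864 kPa.
Initial effective stress: σ'_0 = σ_v − u = 61.825 − 32.864 = 28.961 kPa.
Stress increase at mid-clay by the 2:1 spreading method:
Δσ = qBL/((B+z)(L+z)) = 92×4×6.6/((4+3.35)(6.6+3.35)) = 33.211 kPa
Final effective stress: σ'_f = σ'_0 + Δσ = 28.961 + 33.211 = 62.172 kPa.
Normally consolidated clay, so the full stress increment lies on the virgin compression line:
S_c = C_c·H/(1+e₀)·log₁₀(σ'_f/σ'_0) = 0.41×4.5/(1+1.08)×log₁₀(62.172/28.961)
    = 0.88702 × 0.33178 = 0.2943 m

S_c ≈ 294 mm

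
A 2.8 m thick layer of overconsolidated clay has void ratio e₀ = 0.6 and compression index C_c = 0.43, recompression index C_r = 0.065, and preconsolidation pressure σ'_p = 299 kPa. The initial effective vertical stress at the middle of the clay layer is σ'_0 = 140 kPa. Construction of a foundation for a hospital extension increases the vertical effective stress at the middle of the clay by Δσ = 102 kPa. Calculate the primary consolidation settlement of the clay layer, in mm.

S_c ≈ 27 mm

Final effective stress: σ'_f = 140 + 102 = 242 kPa.
σ'_f = 242 ≤ σ'_p = 299 kPa, so the clay remains overconsolidated and only the recompression index applies:
S_c = C_r·H/(1+e₀)·log₁₀(σ'_f/σ'_0) = 0.065×2.8/1.6×log₁₀(242/140)
    = 0.11375 × 0.23769 = 0.02704 m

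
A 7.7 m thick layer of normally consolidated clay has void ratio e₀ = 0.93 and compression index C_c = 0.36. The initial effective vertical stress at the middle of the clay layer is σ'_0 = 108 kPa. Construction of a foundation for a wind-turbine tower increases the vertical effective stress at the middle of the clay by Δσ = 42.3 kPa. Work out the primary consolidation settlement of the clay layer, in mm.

S_c ≈ 206 mm

Final effective stress: σ'_f = σ'_0 + Δσ = 108 + 42.3 = 150.3 kPa.
Normally consolidated clay, so the full stress increment lies on the virgin compression line:
S_c = C_c·H/(1+e₀)·log₁₀(σ'_f/σ'_0) = 0.36×7.7/(1+0.93)×log₁₀(150.3/108)
    = 1.4363 × 0.14354 = 0.2062 m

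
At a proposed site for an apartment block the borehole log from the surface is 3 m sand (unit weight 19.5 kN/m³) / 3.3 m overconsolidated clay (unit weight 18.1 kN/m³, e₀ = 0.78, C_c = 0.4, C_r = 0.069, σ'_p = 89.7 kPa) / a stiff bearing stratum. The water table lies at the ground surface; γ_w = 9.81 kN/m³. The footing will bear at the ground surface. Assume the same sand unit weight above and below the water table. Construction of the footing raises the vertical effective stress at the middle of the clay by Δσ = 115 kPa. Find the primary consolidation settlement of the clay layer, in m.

Mid-depth of clay below the ground surface: z = 3 + 3.3/2 = 4.65 m.
Total vertical stress at mid-clay: σ_v = 19.5×3 + 18.1×1.65 = 88.365 kPa.
Pore pressure: u = 9.81×(4.65 − 0) = 45.617 kPa.
Initial effective stress: σ'_0 = σ_v − u = 88.365 − 45.617 = 42.748 kPa.
Final effective stress: σ'_f = 42.748 + 115 = 157.75 kPa.
σ'_f = 157.75 > σ'_p = 89.7 kPa, so the stress path crosses the preconsolidation pressure — recompression up to σ'_p, then virgin compression beyond:
S_c = H/(1+e₀)·[C_r·log₁₀(σ'_p/σ'_0) + C_c·log₁₀(σ'_f/σ'_p)]
    = 3.3/1.78 × [0.069×log₁₀(89.7/42.748) + 0.4×log₁₀(157.75/89.7)]
    = 1.8539 × [0.022209 + 0.098071] = 0.223 m

S_c ≈ 0.223 m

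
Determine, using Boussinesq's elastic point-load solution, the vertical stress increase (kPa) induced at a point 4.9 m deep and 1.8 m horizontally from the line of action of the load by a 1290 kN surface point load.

Δσ_z ≈ 18.7 kPa

Boussinesq vertical stress below a point load on an elastic half-space:
Δσ_z = 3P/(2πz²) · [1 + (r/z)²]^(−5/2)
r/z = 1.8/4.9 = 0.36735; [1+(r/z)²]^(−5/2) = 0.72873.
Δσ_z = 3×1290/(2π×4.9²) × 0.72873 = 25.653 × 0.72873 = 18.69 kPa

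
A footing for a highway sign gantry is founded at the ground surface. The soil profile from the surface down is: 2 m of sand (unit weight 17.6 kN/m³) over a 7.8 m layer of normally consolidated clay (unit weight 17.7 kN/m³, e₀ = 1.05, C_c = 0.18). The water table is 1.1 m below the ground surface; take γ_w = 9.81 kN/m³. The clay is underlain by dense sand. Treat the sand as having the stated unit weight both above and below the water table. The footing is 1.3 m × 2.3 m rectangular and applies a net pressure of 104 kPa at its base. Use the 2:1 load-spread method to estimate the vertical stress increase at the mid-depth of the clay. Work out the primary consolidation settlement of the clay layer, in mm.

S_c ≈ 26.2 mm

Mid-depth of clay below the ground surface: z = 2 + 7.8/2 = 5.9 m.
Total vertical stress at mid-clay: σ_v = 17.6×2 + 17.7×3.9 = 104.23 kPa.
Pore pressure: u = 9.81×(5.9 − 1.1) = 47.088 kPa.
Initial effective stress: σ'_0 = σ_v − u = 104.23 − 47.088 = 57.142 kPa.
Stress increase at mid-clay by the 2:1 spreading method:
Δσ = qBL/((B+z)(L+z)) = 104×1.3×2.3/((1.3+5.9)(2.3+5.9)) = 5.2669 kPa
Final effective stress: σ'_f = σ'_0 + Δσ = 57.142 + 5.2669 = 62.409 kPa.
Normally consolidated clay, so the full stress increment lies on the virgin compression line:
S_c = C_c·H/(1+e₀)·log₁₀(σ'_f/σ'_0) = 0.18×7.8/(1+1.05)×log₁₀(62.409/57.142)
    = 0.68488 × 0.038292 = 0.02623 m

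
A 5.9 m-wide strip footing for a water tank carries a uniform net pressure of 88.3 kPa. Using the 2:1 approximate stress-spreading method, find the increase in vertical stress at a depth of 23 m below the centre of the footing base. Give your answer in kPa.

By the 2:1 method the load spreads at 1 horizontal : 2 vertical, so at depth z the loaded area has grown by z in each plan dimension:
Δσ = qB/(B+z) = 88.3×5.9/(5.9+23) = 18.027 kPa

Δσ_z ≈ 18 kPa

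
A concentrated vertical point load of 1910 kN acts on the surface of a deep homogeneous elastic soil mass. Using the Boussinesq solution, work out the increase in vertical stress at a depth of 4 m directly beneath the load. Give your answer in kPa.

Δσ_z ≈ 57 kPa

Boussinesq vertical stress below a point load on an elastic half-space:
Δσ_z = 3P/(2πz²) · [1 + (r/z)²]^(−5/2)
r/z = 0/4 = 0; [1+(r/z)²]^(−5/2) = 1.
Δσ_z = 3×1910/(2π×4²) × 1 = 56.997 × 1 = 57 kPa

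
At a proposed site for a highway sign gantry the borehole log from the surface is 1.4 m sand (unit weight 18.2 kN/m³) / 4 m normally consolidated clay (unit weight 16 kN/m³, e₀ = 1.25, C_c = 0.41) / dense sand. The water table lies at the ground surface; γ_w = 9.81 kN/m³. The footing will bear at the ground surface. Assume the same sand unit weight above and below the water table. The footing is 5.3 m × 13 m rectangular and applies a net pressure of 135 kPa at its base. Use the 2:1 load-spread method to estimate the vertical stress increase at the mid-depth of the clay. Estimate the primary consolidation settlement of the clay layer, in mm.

Mid-depth of clay below the ground surface: z = 1.4 + 4/2 = 3.4 m.
Total vertical stress at mid-clay: σ_v = 18.2×1.4 + 16×2 = 57.48 kPa.
Pore pressure: u = 9.81×(3.4 − 0) = 33.354 kPa.
Initial effective stress: σ'_0 = σ_v − u = 57.48 − 33.354 = 24.126 kPa.
Stress increase at mid-clay by the 2:1 spreading method:
Δσ = qBL/((B+z)(L+z)) = 135×5.3×13/((5.3+3.4)(13+3.4)) = 65.191 kPa
Final effective stress: σ'_f = σ'_0 + Δσ = 24.126 + 65.191 = 89.317 kPa.
Normally consolidated clay, so the full stress increment lies on the virgin compression line:
S_c = C_c·H/(1+e₀)·log₁₀(σ'_f/σ'_0) = 0.41×4/(1+1.25)×log₁₀(89.317/24.126)
    = 0.72889 × 0.56845 = 0.4143 m

S_c ≈ 414 mm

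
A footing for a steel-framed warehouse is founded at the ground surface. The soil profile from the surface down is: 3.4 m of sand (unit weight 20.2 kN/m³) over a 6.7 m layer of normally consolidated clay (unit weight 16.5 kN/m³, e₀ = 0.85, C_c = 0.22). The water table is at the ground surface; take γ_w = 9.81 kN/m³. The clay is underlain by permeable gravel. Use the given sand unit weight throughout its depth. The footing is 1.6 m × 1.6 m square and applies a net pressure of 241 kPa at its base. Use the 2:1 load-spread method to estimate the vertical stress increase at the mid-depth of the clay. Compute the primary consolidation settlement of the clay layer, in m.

Mid-depth of clay below the ground surface: z = 3.4 + 6.7/2 = 6.75 m.
Total vertical stress at mid-clay: σ_v = 20.2×3.4 + 16.5×3.35 = 123.95 kPa.
Pore pressure: u = 9.81×(6.75 − 0) = 66.218 kPa.
Initial effective stress: σ'_0 = σ_v − u = 123.95 − 66.218 = 57.732 kPa.
Stress increase at mid-clay by the 2:1 spreading method:
Δσ = qBL/((B+z)(L+z)) = 241×1.6×1.6/((1.6+6.75)(1.6+6.75)) = 8.8488 kPa
Final effective stress: σ'_f = σ'_0 + Δσ = 57.732 + 8.8488 = 66.581 kPa.
Normally consolidated clay, so the full stress increment lies on the virgin compression line:
S_c = C_c·H/(1+e₀)·log₁₀(σ'_f/σ'_0) = 0.22×6.7/(1+0.85)×log₁₀(66.581/57.732)
    = 0.79676 × 0.061934 = 0.04935 m

S_c ≈ 0.0493 m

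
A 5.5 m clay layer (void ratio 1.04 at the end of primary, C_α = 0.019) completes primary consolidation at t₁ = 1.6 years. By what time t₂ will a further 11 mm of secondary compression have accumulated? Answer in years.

S_s = C_α·H/(1+e_p)·log₁₀(t₂/t₁) ⇒ log₁₀(t₂/t₁) = S_s·(1+e_p)/(C_α·H).
log₁₀(t₂/t₁) = 0.011 × (1+1.04) / (0.019×5.5) = 0.2147
t₂ = t₁ × 10^0.2147 = 1.6 × 1.64 = 2.623 years

t₂ ≈ 2.62 years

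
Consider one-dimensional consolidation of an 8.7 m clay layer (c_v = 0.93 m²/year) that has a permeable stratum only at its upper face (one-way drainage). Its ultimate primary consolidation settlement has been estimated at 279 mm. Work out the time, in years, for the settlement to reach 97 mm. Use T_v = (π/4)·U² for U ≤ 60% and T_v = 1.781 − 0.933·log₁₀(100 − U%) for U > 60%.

Drainage path length: H_d = H = 8.7 m (single drainage).
U = S(t)/S_ult = 97/279 = 0.3477.
U ≤ 60%: T_v = (π/4)·U² = (π/4)×0.34767² = 0.094935.
t = T_v·H_d²/c_v = 0.094935×8.7²/0.93 = 7.726 years.

t ≈ 7.73 years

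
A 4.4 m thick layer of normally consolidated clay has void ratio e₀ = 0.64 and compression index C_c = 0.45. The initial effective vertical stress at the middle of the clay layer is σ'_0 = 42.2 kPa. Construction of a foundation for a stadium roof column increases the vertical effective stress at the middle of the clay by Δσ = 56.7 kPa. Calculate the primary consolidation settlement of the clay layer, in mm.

Final effective stress: σ'_f = σ'_0 + Δσ = 42.2 + 56.7 = 98.9 kPa.
Normally consolidated clay, so the full stress increment lies on the virgin compression line:
S_c = C_c·H/(1+e₀)·log₁₀(σ'_f/σ'_0) = 0.45×4.4/(1+0.64)×log₁₀(98.9/42.2)
    = 1.2073 × 0.36988 = 0.4466 m

S_c ≈ 447 mm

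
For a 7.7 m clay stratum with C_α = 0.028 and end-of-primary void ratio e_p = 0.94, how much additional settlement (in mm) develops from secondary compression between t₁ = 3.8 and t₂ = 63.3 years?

S_s ≈ 136 mm

Secondary compression: S_s = C_α·H/(1+e_p)·log₁₀(t₂/t₁)
S_s = 0.028×7.7/(1+0.94)×log₁₀(63.3/3.8)
    = 0.1111 × 1.222 = 0.1358 m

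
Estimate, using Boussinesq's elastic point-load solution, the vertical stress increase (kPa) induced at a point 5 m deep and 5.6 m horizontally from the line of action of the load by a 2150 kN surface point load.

Boussinesq vertical stress below a point load on an elastic half-space:
Δσ_z = 3P/(2πz²) · [1 + (r/z)²]^(−5/2)
r/z = 5.6/5 = 1.12; [1+(r/z)²]^(−5/2) = 0.13105.
Δσ_z = 3×2150/(2π×5²) × 0.13105 = 41.062 × 0.13105 = 5.381 kPa

Δσ_z ≈ 5.38 kPa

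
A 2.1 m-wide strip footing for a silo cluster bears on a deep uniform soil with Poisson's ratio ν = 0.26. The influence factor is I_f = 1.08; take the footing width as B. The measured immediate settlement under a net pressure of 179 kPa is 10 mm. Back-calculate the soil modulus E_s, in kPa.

S_e = q·B·(1−ν²)/E_s · I_f  ⇒  E_s = q·B·(1−ν²)·I_f / S_e.
E_s = 179 × 2.1 × 0.9324 × 1.08 / 0.01 = 37850 kPa

E_s ≈ 37900 kPa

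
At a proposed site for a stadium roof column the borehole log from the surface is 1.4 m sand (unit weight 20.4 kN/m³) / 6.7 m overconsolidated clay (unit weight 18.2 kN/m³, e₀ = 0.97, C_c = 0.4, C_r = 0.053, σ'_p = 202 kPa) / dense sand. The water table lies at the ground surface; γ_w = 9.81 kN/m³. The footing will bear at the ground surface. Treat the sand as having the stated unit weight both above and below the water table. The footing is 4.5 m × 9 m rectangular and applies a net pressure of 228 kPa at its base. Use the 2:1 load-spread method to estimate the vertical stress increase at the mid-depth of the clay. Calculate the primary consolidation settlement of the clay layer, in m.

S_c ≈ 0.0775 m

Mid-depth of clay below the ground surface: z = 1.4 + 6.7/2 = 4.75 m.
Total vertical stress at mid-clay: σ_v = 20.4×1.4 + 18.2×3.35 = 89.53 kPa.
Pore pressure: u = 9.81×(4.75 − 0) = 46.598 kPa.
Initial effective stress: σ'_0 = σ_v − u = 89.53 − 46.598 = 42.932 kPa.
Stress increase at mid-clay by the 2:1 spreading method:
Δσ = qBL/((B+z)(L+z)) = 228×4.5×9/((4.5+4.75)(9+4.75)) = 72.601 kPa
Final effective stress: σ'_f = 42.932 + 72.601 = 115.53 kPa.
σ'_f = 115.53 ≤ σ'_p = 202 kPa, so the clay remains overconsolidated and only the recompression index applies:
S_c = C_r·H/(1+e₀)·log₁₀(σ'_f/σ'_0) = 0.053×6.7/1.97×log₁₀(115.53/42.932)
    = 0.18025 × 0.42991 = 0.07749 m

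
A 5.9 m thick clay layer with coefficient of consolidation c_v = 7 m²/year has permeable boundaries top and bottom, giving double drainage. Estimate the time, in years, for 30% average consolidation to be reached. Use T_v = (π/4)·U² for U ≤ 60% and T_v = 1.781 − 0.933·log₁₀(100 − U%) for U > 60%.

t ≈ 0.0879 years

Drainage path length: H_d = H/2 = 2.95 m (double drainage).
U ≤ 60%: T_v = (π/4)·U² = (π/4)×0.3² = 0.070686.
t = T_v·H_d²/c_v = 0.070686×2.95²/7 = 0.08788 years.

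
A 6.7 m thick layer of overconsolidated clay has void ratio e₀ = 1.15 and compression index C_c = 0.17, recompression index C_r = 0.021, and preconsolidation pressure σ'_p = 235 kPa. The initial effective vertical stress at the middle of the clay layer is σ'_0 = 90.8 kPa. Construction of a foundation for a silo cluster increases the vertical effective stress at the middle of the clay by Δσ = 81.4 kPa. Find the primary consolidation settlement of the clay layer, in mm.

Final effective stress: σ'_f = 90.8 + 81.4 = 172.2 kPa.
σ'_f = 172.2 ≤ σ'_p = 235 kPa, so the clay remains overconsolidated and only the recompression index applies:
S_c = C_r·H/(1+e₀)·log₁₀(σ'_f/σ'_0) = 0.021×6.7/2.15×log₁₀(172.2/90.8)
    = 0.065442 × 0.27795 = 0.01819 m

S_c ≈ 18.2 mm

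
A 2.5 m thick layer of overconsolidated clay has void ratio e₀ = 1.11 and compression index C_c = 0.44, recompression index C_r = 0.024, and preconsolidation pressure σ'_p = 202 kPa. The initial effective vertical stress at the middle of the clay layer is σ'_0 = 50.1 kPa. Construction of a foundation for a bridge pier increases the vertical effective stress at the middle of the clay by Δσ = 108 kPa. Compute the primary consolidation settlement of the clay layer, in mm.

S_c ≈ 14.2 mm

Final effective stress: σ'_f = 50.1 + 108 = 158.1 kPa.
σ'_f = 158.1 ≤ σ'_p = 202 kPa, so the clay remains overconsolidated and only the recompression index applies:
S_c = C_r·H/(1+e₀)·log₁₀(σ'_f/σ'_0) = 0.024×2.5/2.11×log₁₀(158.1/50.1)
    = 0.028435 × 0.49909 = 0.01419 m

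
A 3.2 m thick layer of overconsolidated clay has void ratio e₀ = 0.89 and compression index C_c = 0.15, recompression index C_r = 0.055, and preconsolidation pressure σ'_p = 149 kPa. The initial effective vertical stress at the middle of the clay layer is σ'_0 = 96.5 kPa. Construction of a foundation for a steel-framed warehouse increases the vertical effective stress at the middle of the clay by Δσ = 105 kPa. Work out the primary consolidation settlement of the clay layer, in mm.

Final effective stress: σ'_f = 96.5 + 105 = 201.5 kPa.
σ'_f = 201.5 > σ'_p = 149 kPa, so the stress path crosses the preconsolidation pressure — recompression up to σ'_p, then virgin compression beyond:
S_c = H/(1+e₀)·[C_r·log₁₀(σ'_p/σ'_0) + C_c·log₁₀(σ'_f/σ'_p)]
    = 3.2/1.89 × [0.055×log₁₀(149/96.5) + 0.15×log₁₀(201.5/149)]
    = 1.6931 × [0.010376 + 0.019663] = 0.05086 m

S_c ≈ 50.9 mm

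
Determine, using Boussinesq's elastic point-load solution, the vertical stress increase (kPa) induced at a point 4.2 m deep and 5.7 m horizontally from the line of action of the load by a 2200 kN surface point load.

Boussinesq vertical stress below a point load on an elastic half-space:
Δσ_z = 3P/(2πz²) · [1 + (r/z)²]^(−5/2)
r/z = 5.7/4.2 = 1.3571; [1+(r/z)²]^(−5/2) = 0.073452.
Δσ_z = 3×2200/(2π×4.2²) × 0.073452 = 59.548 × 0.073452 = 4.374 kPa

Δσ_z ≈ 4.37 kPa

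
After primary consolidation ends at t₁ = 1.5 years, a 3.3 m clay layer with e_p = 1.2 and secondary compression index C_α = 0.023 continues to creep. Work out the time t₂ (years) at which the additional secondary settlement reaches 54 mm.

S_s = C_α·H/(1+e_p)·log₁₀(t₂/t₁) ⇒ log₁₀(t₂/t₁) = S_s·(1+e_p)/(C_α·H).
log₁₀(t₂/t₁) = 0.054 × (1+1.2) / (0.023×3.3) = 1.565
t₂ = t₁ × 10^1.565 = 1.5 × 36.75 = 55.12 years

t₂ ≈ 55.1 years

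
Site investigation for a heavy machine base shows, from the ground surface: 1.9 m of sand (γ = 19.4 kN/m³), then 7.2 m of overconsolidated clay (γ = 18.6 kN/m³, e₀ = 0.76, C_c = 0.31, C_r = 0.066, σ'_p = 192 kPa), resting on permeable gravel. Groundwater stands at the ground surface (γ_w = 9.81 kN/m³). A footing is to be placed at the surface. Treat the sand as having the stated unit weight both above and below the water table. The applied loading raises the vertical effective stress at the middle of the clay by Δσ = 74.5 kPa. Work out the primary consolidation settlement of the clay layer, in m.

S_c ≈ 0.107 m

Mid-depth of clay below the ground surface: z = 1.9 + 7.2/2 = 5.5 m.
Total vertical stress at mid-clay: σ_v = 19.4×1.9 + 18.6×3.6 = 103.82 kPa.
Pore pressure: u = 9.81×(5.5 − 0) = 53.955 kPa.
Initial effective stress: σ'_0 = σ_v − u = 103.82 − 53.955 = 49.865 kPa.
Final effective stress: σ'_f = 49.865 + 74.5 = 124.37 kPa.
σ'_f = 124.37 ≤ σ'_p = 192 kPa, so the clay remains overconsolidated and only the recompression index applies:
S_c = C_r·H/(1+e₀)·log₁₀(σ'_f/σ'_0) = 0.066×7.2/1.76×log₁₀(124.37/49.865)
    = 0.27 × 0.39692 = 0.1072 m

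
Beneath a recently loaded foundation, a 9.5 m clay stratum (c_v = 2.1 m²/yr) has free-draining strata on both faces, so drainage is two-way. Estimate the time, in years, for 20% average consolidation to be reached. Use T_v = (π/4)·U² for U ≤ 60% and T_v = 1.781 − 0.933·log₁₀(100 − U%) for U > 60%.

Drainage path length: H_d = H/2 = 4.75 m (double drainage).
U ≤ 60%: T_v = (π/4)·U² = (π/4)×0.2² = 0.031416.
t = T_v·H_d²/c_v = 0.031416×4.75²/2.1 = 0.3375 years.

t ≈ 0.338 years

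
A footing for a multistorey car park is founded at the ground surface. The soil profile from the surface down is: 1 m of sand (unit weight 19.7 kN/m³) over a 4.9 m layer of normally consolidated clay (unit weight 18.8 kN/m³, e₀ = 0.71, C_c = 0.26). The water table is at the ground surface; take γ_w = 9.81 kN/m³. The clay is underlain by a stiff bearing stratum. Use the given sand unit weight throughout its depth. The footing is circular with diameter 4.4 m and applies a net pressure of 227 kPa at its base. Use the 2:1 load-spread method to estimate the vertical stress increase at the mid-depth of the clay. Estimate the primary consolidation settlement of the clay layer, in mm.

Mid-depth of clay below the ground surface: z = 1 + 4.9/2 = 3.45 m.
Total vertical stress at mid-clay: σ_v = 19.7×1 + 18.8×2.45 = 65.76 kPa.
Pore pressure: u = 9.81×(3.45 − 0) = 33.845 kPa.
Initial effective stress: σ'_0 = σ_v − u = 65.76 − 33.845 = 31.915 kPa.
Stress increase at mid-clay by the 2:1 spreading method:
Δσ ≈ qD²/(D+z)² = 227×4.4²/(4.4+3.45)² = 71.317 kPa
Final effective stress: σ'_f = σ'_0 + Δσ = 31.915 + 71.317 = 103.23 kPa.
Normally consolidated clay, so the full stress increment lies on the virgin compression line:
S_c = C_c·H/(1+e₀)·log₁₀(σ'_f/σ'_0) = 0.26×4.9/(1+0.71)×log₁₀(103.23/31.915)
    = 0.74503 × 0.50981 = 0.3798 m

S_c ≈ 380 mm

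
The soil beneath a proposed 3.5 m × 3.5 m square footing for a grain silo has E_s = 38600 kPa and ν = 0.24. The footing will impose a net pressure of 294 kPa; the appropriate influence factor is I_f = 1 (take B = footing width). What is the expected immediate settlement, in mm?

Immediate (elastic) settlement: S_e = q·B·(1−ν²)/E_s · I_f.
S_e = 294 × 3.5 × (1 − 0.24²) / 38600 × 1
    = 294 × 3.5 × 0.9424 / 38600 × 1
    = 0.02512 m = 25.12 mm

S_e ≈ 25.1 mm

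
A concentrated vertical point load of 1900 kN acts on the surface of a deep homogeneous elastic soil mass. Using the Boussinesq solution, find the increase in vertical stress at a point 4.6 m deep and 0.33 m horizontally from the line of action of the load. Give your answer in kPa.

Boussinesq vertical stress below a point load on an elastic half-space:
Δσ_z = 3P/(2πz²) · [1 + (r/z)²]^(−5/2)
r/z = 0.33/4.6 = 0.071739; [1+(r/z)²]^(−5/2) = 0.98725.
Δσ_z = 3×1900/(2π×4.6²) × 0.98725 = 42.873 × 0.98725 = 42.33 kPa

Δσ_z ≈ 42.3 kPa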